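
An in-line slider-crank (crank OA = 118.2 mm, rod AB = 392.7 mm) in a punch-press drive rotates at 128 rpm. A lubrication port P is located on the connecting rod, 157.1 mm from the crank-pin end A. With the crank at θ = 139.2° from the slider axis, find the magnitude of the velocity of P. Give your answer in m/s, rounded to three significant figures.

ω = 13.4 rad/s.  Crank-pin speed |V_A| = rω = 1.5844 m/s, perpendicular to OA.
Rod angle: sinφ = −(r/L) sinθ ⇒ φ = -11.343°; ω_rod = −rω cosθ/√(L²−r²sin²θ) = +3.115 rad/s.
V_P = V_A + ω_rod × AP, with AP = 0.1571 m along the rod.
Components: V_Px = −rω sinθ − a·ω_rod·sinφ = -0.93901 m/s;  V_Py = rω cosθ + a·ω_rod·cosφ = -0.71955 m/s.
|V_P| = √(V_Px² + V_Py²) = 1.183 m/s.

1.18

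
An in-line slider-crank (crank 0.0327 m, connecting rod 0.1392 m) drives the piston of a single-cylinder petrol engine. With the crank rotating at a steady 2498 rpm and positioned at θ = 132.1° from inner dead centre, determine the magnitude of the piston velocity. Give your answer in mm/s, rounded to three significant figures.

5330

ω = 2π·2498/60 = 261.6 rad/s
For an in-line slider-crank, x = r cosθ + √(L² − r² sin²θ), so v = −rω sinθ·[1 + r cosθ/√(L² − r² sin²θ)].
With r = 0.0327 m, L = 0.1392 m, θ = 132.1°: √(L² − r² sin²θ) = 0.13707 m.
v = −0.0327·261.6·0.74198·[1 + 0.0327·-0.67043/0.13707] = -5.3317 m/s.
|v| = 5.3317 m/s = 5331.7 mm/s.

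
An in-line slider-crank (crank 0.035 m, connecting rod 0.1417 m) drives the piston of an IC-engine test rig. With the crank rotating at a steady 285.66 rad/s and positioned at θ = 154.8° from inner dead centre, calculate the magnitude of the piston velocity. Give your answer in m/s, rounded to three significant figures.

3.30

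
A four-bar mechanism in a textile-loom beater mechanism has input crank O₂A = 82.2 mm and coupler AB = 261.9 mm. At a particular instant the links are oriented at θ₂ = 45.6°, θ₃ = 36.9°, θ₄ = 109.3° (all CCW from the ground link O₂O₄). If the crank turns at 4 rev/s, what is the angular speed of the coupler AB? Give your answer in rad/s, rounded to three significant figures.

7.42

ω₂ = 25.13 rad/s (from 4 rev/s).
Differentiating the loop-closure r₂e^{iθ₂}+r₃e^{iθ₃}=r₁+r₄e^{iθ₄} gives r₂ω₂e^{iθ₂}+r₃ω₃e^{iθ₃}=r₄ω₄e^{iθ₄}.
Eliminating the other unknown: ω₃ = r₂ω₂ sin(θ₄−θ₂) / [r₃ sin(θ₃−θ₄)].
Numerator sine = +0.89649; denominator sine = -0.95319.
Result = 0.0822·25.13·(+0.89649) / (0.2619·(-0.95319)) = -7.4189 rad/s; magnitude 7.4189 rad/s.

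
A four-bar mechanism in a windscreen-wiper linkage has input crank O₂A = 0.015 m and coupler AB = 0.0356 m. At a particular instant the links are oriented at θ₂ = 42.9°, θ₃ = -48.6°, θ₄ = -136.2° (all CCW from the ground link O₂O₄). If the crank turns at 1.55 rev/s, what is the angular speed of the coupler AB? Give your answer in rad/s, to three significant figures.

ω₂ = 9.739 rad/s (from 1.55 rev/s).
Differentiating the loop-closure r₂e^{iθ₂}+r₃e^{iθ₃}=r₁+r₄e^{iθ₄} gives r₂ω₂e^{iθ₂}+r₃ω₃e^{iθ₃}=r₄ω₄e^{iθ₄}.
Eliminating the other unknown: ω₃ = r₂ω₂ sin(θ₄−θ₂) / [r₃ sin(θ₃−θ₄)].
Numerator sine = -0.01571; denominator sine = +0.99912.
Result = 0.015·9.739·(-0.01571) / (0.0356·(+0.99912)) = -0.064511 rad/s; magnitude 0.064511 rad/s.

0.0645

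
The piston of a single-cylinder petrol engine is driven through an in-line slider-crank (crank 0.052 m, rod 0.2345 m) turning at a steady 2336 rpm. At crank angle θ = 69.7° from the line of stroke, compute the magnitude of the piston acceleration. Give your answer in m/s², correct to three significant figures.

548

ω = 2π·2336/60 = 244.6 rad/s
x(θ) = r cosθ + √(L² − r² sin²θ); with ω constant, a = ω²·d²x/dθ².
d²x/dθ² = −r cosθ − r²(cos2θ)/√u − r⁴ sin²2θ/(4u^{3/2}),  u = L² − r² sin²θ = 0.0526117 m².
Substituting r = 0.052 m, L = 0.2345 m, θ = 69.7°: d²x/dθ² = -0.009154 m.
a = ω²·d²x/dθ² = (244.6)²·(-0.009154) = -547.79 m/s²;  |a| = 547.79 m/s².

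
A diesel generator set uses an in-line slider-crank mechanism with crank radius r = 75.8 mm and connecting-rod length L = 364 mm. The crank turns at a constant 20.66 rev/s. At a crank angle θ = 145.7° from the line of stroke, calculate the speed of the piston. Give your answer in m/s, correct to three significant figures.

4.58

ω = 2π·20.7 = 129.8 rad/s
For an in-line slider-crank, x = r cosθ + √(L² − r² sin²θ), so v = −rω sinθ·[1 + r cosθ/√(L² − r² sin²θ)].
With r = 0.0758 m, L = 0.364 m, θ = 145.7°: √(L² − r² sin²θ) = 0.36149 m.
v = −0.0758·129.8·0.56353·[1 + 0.0758·-0.82610/0.36149] = -4.5844 m/s.
|v| = 4.5844 m/s.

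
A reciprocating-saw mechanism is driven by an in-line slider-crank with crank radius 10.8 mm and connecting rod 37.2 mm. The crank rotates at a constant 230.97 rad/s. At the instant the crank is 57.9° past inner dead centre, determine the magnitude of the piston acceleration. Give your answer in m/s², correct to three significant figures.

234

ω = 231 rad/s
x(θ) = r cosθ + √(L² − r² sin²θ); with ω constant, a = ω²·d²x/dθ².
d²x/dθ² = −r cosθ − r²(cos2θ)/√u − r⁴ sin²2θ/(4u^{3/2}),  u = L² − r² sin²θ = 0.00130014 m².
Substituting r = 0.0108 m, L = 0.0372 m, θ = 57.9°: d²x/dθ² = -0.00439 m.
a = ω²·d²x/dθ² = (231)²·(-0.00439) = -234.19 m/s²;  |a| = 234.19 m/s².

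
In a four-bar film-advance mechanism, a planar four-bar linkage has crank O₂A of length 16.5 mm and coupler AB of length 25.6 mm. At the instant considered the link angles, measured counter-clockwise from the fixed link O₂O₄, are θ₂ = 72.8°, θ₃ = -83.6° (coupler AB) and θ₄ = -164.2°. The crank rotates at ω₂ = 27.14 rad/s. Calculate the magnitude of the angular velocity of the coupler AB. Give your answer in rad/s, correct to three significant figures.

ω₂ = 27.14 rad/s
Differentiating the loop-closure r₂e^{iθ₂}+r₃e^{iθ₃}=r₁+r₄e^{iθ₄} gives r₂ω₂e^{iθ₂}+r₃ω₃e^{iθ₃}=r₄ω₄e^{iθ₄}.
Eliminating the other unknown: ω₃ = r₂ω₂ sin(θ₄−θ₂) / [r₃ sin(θ₃−θ₄)].
Numerator sine = +0.83867; denominator sine = +0.98657.
Result = 0.0165·27.14·(+0.83867) / (0.0256·(+0.98657)) = +14.87 rad/s; magnitude 14.87 rad/s.

14.9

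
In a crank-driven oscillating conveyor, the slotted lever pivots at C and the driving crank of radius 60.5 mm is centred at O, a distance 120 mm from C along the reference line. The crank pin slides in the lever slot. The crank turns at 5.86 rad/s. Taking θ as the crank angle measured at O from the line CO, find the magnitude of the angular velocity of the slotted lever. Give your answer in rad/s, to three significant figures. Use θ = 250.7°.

ω = 5.86 rad/s
Crank pin A relative to C: A = (d + r cosθ, r sinθ); lever angle φ = atan2(r sinθ, d + r cosθ).
Differentiating tanφ: φ̇ = rω(d cosθ + r)/(d² + r² + 2dr cosθ).
d² + r² + 2dr cosθ = |CA|² = 0.0132612 m²;  d cosθ + r = +0.020838 m.
|ω_lever| = |0.0605·5.86·+0.020838| / 0.0132612 = 0.5571 rad/s.

0.557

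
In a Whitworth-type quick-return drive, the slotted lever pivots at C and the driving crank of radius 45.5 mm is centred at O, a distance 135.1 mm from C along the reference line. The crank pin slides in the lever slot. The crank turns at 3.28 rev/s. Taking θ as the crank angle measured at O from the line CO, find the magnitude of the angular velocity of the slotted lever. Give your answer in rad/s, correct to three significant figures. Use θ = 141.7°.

ω = 20.61 rad/s (from 3.28 rev/s).
Crank pin A relative to C: A = (d + r cosθ, r sinθ); lever angle φ = atan2(r sinθ, d + r cosθ).
Differentiating tanφ: φ̇ = rω(d cosθ + r)/(d² + r² + 2dr cosθ).
d² + r² + 2dr cosθ = |CA|² = 0.0106741 m²;  d cosθ + r = -0.060523 m.
|ω_lever| = |0.0455·20.61·-0.060523| / 0.0106741 = 5.3169 rad/s.

5.32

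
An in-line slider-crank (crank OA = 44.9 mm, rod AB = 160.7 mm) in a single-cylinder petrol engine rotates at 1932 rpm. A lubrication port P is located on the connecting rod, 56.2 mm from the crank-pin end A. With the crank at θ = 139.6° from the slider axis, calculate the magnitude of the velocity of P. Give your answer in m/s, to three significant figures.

7.06

ω = 202.3 rad/s.  Crank-pin speed |V_A| = rω = 9.0841 m/s, perpendicular to OA.
Rod angle: sinφ = −(r/L) sinθ ⇒ φ = -10.433°; ω_rod = −rω cosθ/√(L²−r²sin²θ) = +43.772 rad/s.
V_P = V_A + ω_rod × AP, with AP = 0.0562 m along the rod.
Components: V_Px = −rω sinθ − a·ω_rod·sinφ = -5.4421 m/s;  V_Py = rω cosθ + a·ω_rod·cosφ = -4.4986 m/s.
|V_P| = √(V_Px² + V_Py²) = 7.0607 m/s.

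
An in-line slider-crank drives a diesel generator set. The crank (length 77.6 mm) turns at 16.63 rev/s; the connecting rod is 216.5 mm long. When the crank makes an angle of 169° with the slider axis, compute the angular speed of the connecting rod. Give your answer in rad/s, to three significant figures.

36.9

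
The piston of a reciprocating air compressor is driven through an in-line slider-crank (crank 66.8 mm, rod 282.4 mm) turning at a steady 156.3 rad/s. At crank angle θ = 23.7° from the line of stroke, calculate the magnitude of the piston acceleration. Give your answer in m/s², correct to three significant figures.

1760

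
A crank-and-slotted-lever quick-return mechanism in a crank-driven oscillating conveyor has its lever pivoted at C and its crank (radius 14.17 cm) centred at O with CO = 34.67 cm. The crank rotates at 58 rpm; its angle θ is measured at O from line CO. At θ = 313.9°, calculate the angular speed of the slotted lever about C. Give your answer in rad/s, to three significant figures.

1.58

ω = 6.074 rad/s (from 58 rpm).
Crank pin A relative to C: A = (d + r cosθ, r sinθ); lever angle φ = atan2(r sinθ, d + r cosθ).
Differentiating tanφ: φ̇ = rω(d cosθ + r)/(d² + r² + 2dr cosθ).
d² + r² + 2dr cosθ = |CA|² = 0.20841 m²;  d cosθ + r = +0.3821 m.
|ω_lever| = |0.1417·6.074·+0.3821| / 0.20841 = 1.5779 rad/s.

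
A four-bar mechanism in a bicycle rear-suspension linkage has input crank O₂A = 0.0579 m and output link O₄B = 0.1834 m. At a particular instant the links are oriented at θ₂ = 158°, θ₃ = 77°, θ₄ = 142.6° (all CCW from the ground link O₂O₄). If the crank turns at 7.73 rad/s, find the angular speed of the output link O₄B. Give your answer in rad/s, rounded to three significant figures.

2.65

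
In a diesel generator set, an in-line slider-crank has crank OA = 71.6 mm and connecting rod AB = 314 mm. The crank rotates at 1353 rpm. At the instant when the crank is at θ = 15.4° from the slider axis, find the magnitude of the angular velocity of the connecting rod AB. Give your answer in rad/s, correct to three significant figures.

ω = 141.7 rad/s (converted from 1353 rpm).
The rod makes angle φ with the slider axis where L sinφ = r sinθ; differentiating, L cosφ·φ̇ = r ω cosθ.
L cosφ = √(L² − r² sin²θ) = 0.31342 m.
|ω_rod| = r ω |cosθ| / √(L² − r² sin²θ) = 0.0716·141.7·0.96410/0.31342 = 31.205 rad/s.

31.2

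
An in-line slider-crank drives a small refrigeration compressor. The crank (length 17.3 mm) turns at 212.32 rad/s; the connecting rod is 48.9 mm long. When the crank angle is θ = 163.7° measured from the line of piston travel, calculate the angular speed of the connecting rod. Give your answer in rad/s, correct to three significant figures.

ω = 212.3 rad/s
The rod makes angle φ with the slider axis where L sinφ = r sinθ; differentiating, L cosφ·φ̇ = r ω cosθ.
L cosφ = √(L² − r² sin²θ) = 0.048658 m.
|ω_rod| = r ω |cosθ| / √(L² − r² sin²θ) = 0.0173·212.3·0.95981/0.048658 = 72.454 rad/s.

72.5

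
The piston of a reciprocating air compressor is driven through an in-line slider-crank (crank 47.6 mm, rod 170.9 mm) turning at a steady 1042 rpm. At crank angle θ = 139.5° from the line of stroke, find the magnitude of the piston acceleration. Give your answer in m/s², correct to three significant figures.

403

ω = 2π·1042/60 = 109.1 rad/s
x(θ) = r cosθ + √(L² − r² sin²θ); with ω constant, a = ω²·d²x/dθ².
d²x/dθ² = −r cosθ − r²(cos2θ)/√u − r⁴ sin²2θ/(4u^{3/2}),  u = L² − r² sin²θ = 0.0282512 m².
Substituting r = 0.0476 m, L = 0.1709 m, θ = 139.5°: d²x/dθ² = +0.033823 m.
a = ω²·d²x/dθ² = (109.1)²·(+0.033823) = +402.72 m/s²;  |a| = 402.72 m/s².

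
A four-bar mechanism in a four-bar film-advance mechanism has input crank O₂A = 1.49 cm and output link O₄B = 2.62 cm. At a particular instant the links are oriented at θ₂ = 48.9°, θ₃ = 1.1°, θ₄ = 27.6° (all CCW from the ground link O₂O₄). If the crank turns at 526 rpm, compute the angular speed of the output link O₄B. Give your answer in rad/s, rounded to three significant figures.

ω₂ = 55.08 rad/s (from 526 rpm).
Differentiating the loop-closure r₂e^{iθ₂}+r₃e^{iθ₃}=r₁+r₄e^{iθ₄} gives r₂ω₂e^{iθ₂}+r₃ω₃e^{iθ₃}=r₄ω₄e^{iθ₄}.
Eliminating the other unknown: ω₄ = r₂ω₂ sin(θ₂−θ₃) / [r₄ sin(θ₄−θ₃)].
Numerator sine = +0.74080; denominator sine = +0.44620.
Result = 0.0149·55.08·(+0.74080) / (0.0262·(+0.44620)) = +52.009 rad/s; magnitude 52.009 rad/s.

52.0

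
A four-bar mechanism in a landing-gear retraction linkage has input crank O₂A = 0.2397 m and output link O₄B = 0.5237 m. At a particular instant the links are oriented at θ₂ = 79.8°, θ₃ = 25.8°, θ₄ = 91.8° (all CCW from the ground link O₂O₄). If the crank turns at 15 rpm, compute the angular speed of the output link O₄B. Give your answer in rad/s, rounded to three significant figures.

0.637

ω₂ = 1.571 rad/s (from 15 rpm).
Differentiating the loop-closure r₂e^{iθ₂}+r₃e^{iθ₃}=r₁+r₄e^{iθ₄} gives r₂ω₂e^{iθ₂}+r₃ω₃e^{iθ₃}=r₄ω₄e^{iθ₄}.
Eliminating the other unknown: ω₄ = r₂ω₂ sin(θ₂−θ₃) / [r₄ sin(θ₄−θ₃)].
Numerator sine = +0.80902; denominator sine = +0.91355.
Result = 0.2397·1.571·(+0.80902) / (0.5237·(+0.91355)) = +0.6367 rad/s; magnitude 0.6367 rad/s.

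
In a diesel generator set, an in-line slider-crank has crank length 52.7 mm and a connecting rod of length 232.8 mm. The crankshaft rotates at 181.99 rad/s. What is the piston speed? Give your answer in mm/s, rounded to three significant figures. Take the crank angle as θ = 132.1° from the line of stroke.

ω = 182 rad/s
For an in-line slider-crank, x = r cosθ + √(L² − r² sin²θ), so v = −rω sinθ·[1 + r cosθ/√(L² − r² sin²θ)].
With r = 0.0527 m, L = 0.2328 m, θ = 132.1°: √(L² − r² sin²θ) = 0.22949 m.
v = −0.0527·182·0.74198·[1 + 0.0527·-0.67043/0.22949] = -6.0206 m/s.
|v| = 6.0206 m/s = 6020.6 mm/s.

6020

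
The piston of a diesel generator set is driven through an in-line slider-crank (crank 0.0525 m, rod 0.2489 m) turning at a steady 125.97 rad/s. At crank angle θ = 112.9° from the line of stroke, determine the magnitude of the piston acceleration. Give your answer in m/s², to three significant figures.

448

ω = 126 rad/s
x(θ) = r cosθ + √(L² − r² sin²θ); with ω constant, a = ω²·d²x/dθ².
d²x/dθ² = −r cosθ − r²(cos2θ)/√u − r⁴ sin²2θ/(4u^{3/2}),  u = L² − r² sin²θ = 0.0596123 m².
Substituting r = 0.0525 m, L = 0.2489 m, θ = 112.9°: d²x/dθ² = +0.028232 m.
a = ω²·d²x/dθ² = (126)²·(+0.028232) = +448 m/s²;  |a| = 448 m/s².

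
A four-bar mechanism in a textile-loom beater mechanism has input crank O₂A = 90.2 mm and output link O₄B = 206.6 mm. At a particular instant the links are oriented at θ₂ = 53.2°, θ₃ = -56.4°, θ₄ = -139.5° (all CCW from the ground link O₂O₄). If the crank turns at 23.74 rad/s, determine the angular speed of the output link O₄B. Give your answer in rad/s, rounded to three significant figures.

9.84

ω₂ = 23.74 rad/s
Differentiating the loop-closure r₂e^{iθ₂}+r₃e^{iθ₃}=r₁+r₄e^{iθ₄} gives r₂ω₂e^{iθ₂}+r₃ω₃e^{iθ₃}=r₄ω₄e^{iθ₄}.
Eliminating the other unknown: ω₄ = r₂ω₂ sin(θ₂−θ₃) / [r₄ sin(θ₄−θ₃)].
Numerator sine = +0.94206; denominator sine = -0.99276.
Result = 0.0902·23.74·(+0.94206) / (0.2066·(-0.99276)) = -9.8354 rad/s; magnitude 9.8354 rad/s.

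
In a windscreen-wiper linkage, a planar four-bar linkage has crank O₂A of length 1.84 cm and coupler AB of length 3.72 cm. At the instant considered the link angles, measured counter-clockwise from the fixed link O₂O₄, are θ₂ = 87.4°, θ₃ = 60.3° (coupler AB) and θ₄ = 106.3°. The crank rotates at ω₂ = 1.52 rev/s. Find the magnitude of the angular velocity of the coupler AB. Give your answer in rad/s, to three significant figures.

ω₂ = 9.55 rad/s (from 1.52 rev/s).
Differentiating the loop-closure r₂e^{iθ₂}+r₃e^{iθ₃}=r₁+r₄e^{iθ₄} gives r₂ω₂e^{iθ₂}+r₃ω₃e^{iθ₃}=r₄ω₄e^{iθ₄}.
Eliminating the other unknown: ω₃ = r₂ω₂ sin(θ₄−θ₂) / [r₃ sin(θ₃−θ₄)].
Numerator sine = +0.32392; denominator sine = -0.71934.
Result = 0.0184·9.55·(+0.32392) / (0.0372·(-0.71934)) = -2.1272 rad/s; magnitude 2.1272 rad/s.

2.13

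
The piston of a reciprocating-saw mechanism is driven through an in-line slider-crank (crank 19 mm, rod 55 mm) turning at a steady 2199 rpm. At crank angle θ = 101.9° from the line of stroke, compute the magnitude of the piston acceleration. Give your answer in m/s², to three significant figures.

544

ω = 2π·2199/60 = 230.3 rad/s
x(θ) = r cosθ + √(L² − r² sin²θ); with ω constant, a = ω²·d²x/dθ².
d²x/dθ² = −r cosθ − r²(cos2θ)/√u − r⁴ sin²2θ/(4u^{3/2}),  u = L² − r² sin²θ = 0.00267935 m².
Substituting r = 0.019 m, L = 0.055 m, θ = 101.9°: d²x/dθ² = +0.010261 m.
a = ω²·d²x/dθ² = (230.3)²·(+0.010261) = +544.11 m/s²;  |a| = 544.11 m/s².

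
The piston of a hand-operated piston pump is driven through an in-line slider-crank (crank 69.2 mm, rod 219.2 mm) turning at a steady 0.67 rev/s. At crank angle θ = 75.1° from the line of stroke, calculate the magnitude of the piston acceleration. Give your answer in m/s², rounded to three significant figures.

0.0347

ω = 2π·0.67 = 4.21 rad/s
x(θ) = r cosθ + √(L² − r² sin²θ); with ω constant, a = ω²·d²x/dθ².
d²x/dθ² = −r cosθ − r²(cos2θ)/√u − r⁴ sin²2θ/(4u^{3/2}),  u = L² − r² sin²θ = 0.0435766 m².
Substituting r = 0.0692 m, L = 0.2192 m, θ = 75.1°: d²x/dθ² = +0.0019569 m.
a = ω²·d²x/dθ² = (4.21)²·(+0.0019569) = +0.034681 m/s²;  |a| = 0.034681 m/s².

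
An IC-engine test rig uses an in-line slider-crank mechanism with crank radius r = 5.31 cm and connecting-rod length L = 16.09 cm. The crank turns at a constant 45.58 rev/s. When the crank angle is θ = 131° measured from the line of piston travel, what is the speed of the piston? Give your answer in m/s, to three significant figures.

8.91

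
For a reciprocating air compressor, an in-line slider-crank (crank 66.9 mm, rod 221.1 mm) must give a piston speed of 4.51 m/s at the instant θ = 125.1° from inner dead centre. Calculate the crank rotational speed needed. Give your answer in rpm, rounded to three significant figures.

For an in-line slider-crank, |v_piston| = rω|sinθ|·[1 + r cosθ/√(L² − r² sin²θ)].
With r = 0.0669 m, L = 0.2211 m, θ = 125.1°: the bracketed kinematic factor |dx/dθ| = 0.044905 m.
ω = v/|dx/dθ| = 4.51/0.044905 = 100.43 rad/s.
N = 60ω/(2π) = 959.07 rpm.

959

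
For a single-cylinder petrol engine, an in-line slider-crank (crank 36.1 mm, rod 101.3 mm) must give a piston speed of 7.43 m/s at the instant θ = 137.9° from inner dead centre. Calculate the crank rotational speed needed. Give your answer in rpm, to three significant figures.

4030

For an in-line slider-crank, |v_piston| = rω|sinθ|·[1 + r cosθ/√(L² − r² sin²θ)].
With r = 0.0361 m, L = 0.1013 m, θ = 137.9°: the bracketed kinematic factor |dx/dθ| = 0.017612 m.
ω = v/|dx/dθ| = 7.43/0.017612 = 421.87 rad/s.
N = 60ω/(2π) = 4028.6 rpm.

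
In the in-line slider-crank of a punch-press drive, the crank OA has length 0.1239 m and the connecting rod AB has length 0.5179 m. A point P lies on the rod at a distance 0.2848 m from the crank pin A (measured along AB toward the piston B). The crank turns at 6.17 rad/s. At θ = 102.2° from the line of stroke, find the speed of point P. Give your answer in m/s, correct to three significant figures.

ω = 6.17 rad/s.  Crank-pin speed |V_A| = rω = 0.76446 m/s, perpendicular to OA.
Rod angle: sinφ = −(r/L) sinθ ⇒ φ = -13.523°; ω_rod = −rω cosθ/√(L²−r²sin²θ) = +0.32083 rad/s.
V_P = V_A + ω_rod × AP, with AP = 0.2848 m along the rod.
Components: V_Px = −rω sinθ − a·ω_rod·sinφ = -0.72583 m/s;  V_Py = rω cosθ + a·ω_rod·cosφ = -0.072712 m/s.
|V_P| = √(V_Px² + V_Py²) = 0.72947 m/s.

0.729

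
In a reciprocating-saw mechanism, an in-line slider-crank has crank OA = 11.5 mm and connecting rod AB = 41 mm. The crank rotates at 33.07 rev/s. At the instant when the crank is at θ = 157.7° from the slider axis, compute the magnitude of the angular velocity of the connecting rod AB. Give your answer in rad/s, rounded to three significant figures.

ω = 207.8 rad/s (converted from 33.07 rev/s).
The rod makes angle φ with the slider axis where L sinφ = r sinθ; differentiating, L cosφ·φ̇ = r ω cosθ.
L cosφ = √(L² − r² sin²θ) = 0.040767 m.
|ω_rod| = r ω |cosθ| / √(L² − r² sin²θ) = 0.0115·207.8·0.92521/0.040767 = 54.23 rad/s.

54.2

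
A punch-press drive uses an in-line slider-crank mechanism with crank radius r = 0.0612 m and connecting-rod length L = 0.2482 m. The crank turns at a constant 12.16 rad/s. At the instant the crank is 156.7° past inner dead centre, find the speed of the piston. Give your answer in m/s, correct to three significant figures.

ω = 12.16 rad/s
For an in-line slider-crank, x = r cosθ + √(L² − r² sin²θ), so v = −rω sinθ·[1 + r cosθ/√(L² − r² sin²θ)].
With r = 0.0612 m, L = 0.2482 m, θ = 156.7°: √(L² − r² sin²θ) = 0.24702 m.
v = −0.0612·12.16·0.39555·[1 + 0.0612·-0.91845/0.24702] = -0.22738 m/s.
|v| = 0.22738 m/s.

0.227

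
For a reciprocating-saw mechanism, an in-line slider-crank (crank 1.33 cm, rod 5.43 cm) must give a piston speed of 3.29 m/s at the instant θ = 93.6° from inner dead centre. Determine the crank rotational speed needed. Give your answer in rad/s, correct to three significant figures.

252

For an in-line slider-crank, |v_piston| = rω|sinθ|·[1 + r cosθ/√(L² − r² sin²θ)].
With r = 0.0133 m, L = 0.0543 m, θ = 93.6°: the bracketed kinematic factor |dx/dθ| = 0.013063 m.
ω = v/|dx/dθ| = 3.29/0.013063 = 251.85 rad/s.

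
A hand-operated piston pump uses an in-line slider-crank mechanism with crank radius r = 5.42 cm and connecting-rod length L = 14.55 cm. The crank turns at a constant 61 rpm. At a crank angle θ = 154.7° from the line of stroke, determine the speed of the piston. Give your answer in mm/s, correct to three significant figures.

97.5

ω = 2π·61/60 = 6.388 rad/s
For an in-line slider-crank, x = r cosθ + √(L² − r² sin²θ), so v = −rω sinθ·[1 + r cosθ/√(L² − r² sin²θ)].
With r = 0.0542 m, L = 0.1455 m, θ = 154.7°: √(L² − r² sin²θ) = 0.14364 m.
v = −0.0542·6.388·0.42736·[1 + 0.0542·-0.90408/0.14364] = -0.097488 m/s.
|v| = 0.097488 m/s = 97.488 mm/s.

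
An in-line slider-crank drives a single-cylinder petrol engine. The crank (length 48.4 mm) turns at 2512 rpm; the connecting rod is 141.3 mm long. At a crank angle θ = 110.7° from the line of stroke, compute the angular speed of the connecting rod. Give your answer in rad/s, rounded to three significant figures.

ω = 263.1 rad/s (converted from 2512 rpm).
The rod makes angle φ with the slider axis where L sinφ = r sinθ; differentiating, L cosφ·φ̇ = r ω cosθ.
L cosφ = √(L² − r² sin²θ) = 0.13385 m.
|ω_rod| = r ω |cosθ| / √(L² − r² sin²θ) = 0.0484·263.1·0.35347/0.13385 = 33.623 rad/s.

33.6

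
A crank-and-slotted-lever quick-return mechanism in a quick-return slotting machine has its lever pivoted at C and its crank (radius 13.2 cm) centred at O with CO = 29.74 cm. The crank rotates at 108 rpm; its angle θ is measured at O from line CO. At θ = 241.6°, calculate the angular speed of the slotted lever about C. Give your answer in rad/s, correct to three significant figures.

ω = 11.31 rad/s (from 108 rpm).
Crank pin A relative to C: A = (d + r cosθ, r sinθ); lever angle φ = atan2(r sinθ, d + r cosθ).
Differentiating tanφ: φ̇ = rω(d cosθ + r)/(d² + r² + 2dr cosθ).
d² + r² + 2dr cosθ = |CA|² = 0.0685278 m²;  d cosθ + r = -0.0094506 m.
|ω_lever| = |0.132·11.31·-0.0094506| / 0.0685278 = 0.20588 rad/s.

0.206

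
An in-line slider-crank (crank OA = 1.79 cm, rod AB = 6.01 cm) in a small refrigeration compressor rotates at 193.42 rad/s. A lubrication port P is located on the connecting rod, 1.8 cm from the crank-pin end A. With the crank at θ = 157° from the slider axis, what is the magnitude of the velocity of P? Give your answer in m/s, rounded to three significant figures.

2.55

ω = 193.4 rad/s.  Crank-pin speed |V_A| = rω = 3.4622 m/s, perpendicular to OA.
Rod angle: sinφ = −(r/L) sinθ ⇒ φ = -6.683°; ω_rod = −rω cosθ/√(L²−r²sin²θ) = +53.391 rad/s.
V_P = V_A + ω_rod × AP, with AP = 0.018 m along the rod.
Components: V_Px = −rω sinθ − a·ω_rod·sinφ = -1.241 m/s;  V_Py = rω cosθ + a·ω_rod·cosφ = -2.2325 m/s.
|V_P| = √(V_Px² + V_Py²) = 2.5542 m/s.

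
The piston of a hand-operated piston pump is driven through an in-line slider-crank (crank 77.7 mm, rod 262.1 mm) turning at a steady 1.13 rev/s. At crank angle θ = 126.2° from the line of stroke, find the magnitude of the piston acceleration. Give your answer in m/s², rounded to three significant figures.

2.65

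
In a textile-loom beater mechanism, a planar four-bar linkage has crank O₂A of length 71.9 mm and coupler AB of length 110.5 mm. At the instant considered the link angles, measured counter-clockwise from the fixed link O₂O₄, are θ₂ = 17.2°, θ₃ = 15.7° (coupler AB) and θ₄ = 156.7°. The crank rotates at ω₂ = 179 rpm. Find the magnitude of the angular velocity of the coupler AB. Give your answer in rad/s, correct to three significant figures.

12.6

ω₂ = 18.74 rad/s (from 179 rpm).
Differentiating the loop-closure r₂e^{iθ₂}+r₃e^{iθ₃}=r₁+r₄e^{iθ₄} gives r₂ω₂e^{iθ₂}+r₃ω₃e^{iθ₃}=r₄ω₄e^{iθ₄}.
Eliminating the other unknown: ω₃ = r₂ω₂ sin(θ₄−θ₂) / [r₃ sin(θ₃−θ₄)].
Numerator sine = +0.64945; denominator sine = -0.62932.
Result = 0.0719·18.74·(+0.64945) / (0.1105·(-0.62932)) = -12.587 rad/s; magnitude 12.587 rad/s.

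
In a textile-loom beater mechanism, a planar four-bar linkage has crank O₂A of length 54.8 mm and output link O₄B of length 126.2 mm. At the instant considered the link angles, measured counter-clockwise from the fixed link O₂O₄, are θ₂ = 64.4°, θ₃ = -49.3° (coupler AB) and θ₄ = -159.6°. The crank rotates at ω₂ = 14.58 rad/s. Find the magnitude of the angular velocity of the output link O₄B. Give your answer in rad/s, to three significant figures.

ω₂ = 14.58 rad/s
Differentiating the loop-closure r₂e^{iθ₂}+r₃e^{iθ₃}=r₁+r₄e^{iθ₄} gives r₂ω₂e^{iθ₂}+r₃ω₃e^{iθ₃}=r₄ω₄e^{iθ₄}.
Eliminating the other unknown: ω₄ = r₂ω₂ sin(θ₂−θ₃) / [r₄ sin(θ₄−θ₃)].
Numerator sine = +0.91566; denominator sine = -0.93789.
Result = 0.0548·14.58·(+0.91566) / (0.1262·(-0.93789)) = -6.1811 rad/s; magnitude 6.1811 rad/s.

6.18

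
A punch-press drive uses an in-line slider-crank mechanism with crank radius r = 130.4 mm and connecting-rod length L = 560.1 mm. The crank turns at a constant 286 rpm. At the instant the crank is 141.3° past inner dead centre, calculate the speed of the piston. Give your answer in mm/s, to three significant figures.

ω = 2π·286/60 = 29.95 rad/s
For an in-line slider-crank, x = r cosθ + √(L² − r² sin²θ), so v = −rω sinθ·[1 + r cosθ/√(L² − r² sin²θ)].
With r = 0.1304 m, L = 0.5601 m, θ = 141.3°: √(L² − r² sin²θ) = 0.55413 m.
v = −0.1304·29.95·0.62524·[1 + 0.1304·-0.78043/0.55413] = -1.9934 m/s.
|v| = 1.9934 m/s = 1993.4 mm/s.

1990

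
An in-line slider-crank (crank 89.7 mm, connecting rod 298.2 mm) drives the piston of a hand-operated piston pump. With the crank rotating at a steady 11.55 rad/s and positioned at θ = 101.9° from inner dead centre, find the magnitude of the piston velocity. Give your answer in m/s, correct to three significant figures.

ω = 11.55 rad/s
For an in-line slider-crank, x = r cosθ + √(L² − r² sin²θ), so v = −rω sinθ·[1 + r cosθ/√(L² − r² sin²θ)].
With r = 0.0897 m, L = 0.2982 m, θ = 101.9°: √(L² − r² sin²θ) = 0.28499 m.
v = −0.0897·11.55·0.97851·[1 + 0.0897·-0.20620/0.28499] = -0.94797 m/s.
|v| = 0.94797 m/s.

0.948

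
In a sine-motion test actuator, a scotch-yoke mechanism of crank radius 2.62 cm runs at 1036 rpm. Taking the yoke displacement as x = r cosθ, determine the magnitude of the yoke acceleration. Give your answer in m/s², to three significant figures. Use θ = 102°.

64.1

ω = 108.5 rad/s (from 1036 rpm).
x = r cosθ ⇒ ẍ = −rω² cosθ (ω constant).
|a| = rω²|cosθ| = 0.0262·(108.5)²·|cos 102°| = 64.115 m/s².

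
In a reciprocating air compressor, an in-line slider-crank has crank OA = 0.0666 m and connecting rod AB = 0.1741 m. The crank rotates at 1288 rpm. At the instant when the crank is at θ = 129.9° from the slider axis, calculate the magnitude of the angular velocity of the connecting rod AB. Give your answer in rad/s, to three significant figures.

ω = 134.9 rad/s (converted from 1288 rpm).
The rod makes angle φ with the slider axis where L sinφ = r sinθ; differentiating, L cosφ·φ̇ = r ω cosθ.
L cosφ = √(L² − r² sin²θ) = 0.16643 m.
|ω_rod| = r ω |cosθ| / √(L² − r² sin²θ) = 0.0666·134.9·0.64145/0.16643 = 34.621 rad/s.

34.6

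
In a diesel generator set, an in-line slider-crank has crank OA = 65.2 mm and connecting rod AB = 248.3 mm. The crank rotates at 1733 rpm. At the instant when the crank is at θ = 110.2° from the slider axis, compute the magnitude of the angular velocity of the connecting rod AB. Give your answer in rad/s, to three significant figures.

ω = 181.5 rad/s (converted from 1733 rpm).
The rod makes angle φ with the slider axis where L sinφ = r sinθ; differentiating, L cosφ·φ̇ = r ω cosθ.
L cosφ = √(L² − r² sin²θ) = 0.24064 m.
|ω_rod| = r ω |cosθ| / √(L² − r² sin²θ) = 0.0652·181.5·0.34530/0.24064 = 16.978 rad/s.

17.0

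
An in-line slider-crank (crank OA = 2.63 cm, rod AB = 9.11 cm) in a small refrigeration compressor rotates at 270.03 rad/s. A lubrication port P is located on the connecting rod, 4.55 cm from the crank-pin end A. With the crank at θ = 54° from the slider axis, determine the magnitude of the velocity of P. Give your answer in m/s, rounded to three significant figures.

6.59

ω = 270 rad/s.  Crank-pin speed |V_A| = rω = 7.1018 m/s, perpendicular to OA.
Rod angle: sinφ = −(r/L) sinθ ⇒ φ = -13.507°; ω_rod = −rω cosθ/√(L²−r²sin²θ) = -47.125 rad/s.
V_P = V_A + ω_rod × AP, with AP = 0.0455 m along the rod.
Components: V_Px = −rω sinθ − a·ω_rod·sinφ = -6.2463 m/s;  V_Py = rω cosθ + a·ω_rod·cosφ = +2.0895 m/s.
|V_P| = √(V_Px² + V_Py²) = 6.5865 m/s.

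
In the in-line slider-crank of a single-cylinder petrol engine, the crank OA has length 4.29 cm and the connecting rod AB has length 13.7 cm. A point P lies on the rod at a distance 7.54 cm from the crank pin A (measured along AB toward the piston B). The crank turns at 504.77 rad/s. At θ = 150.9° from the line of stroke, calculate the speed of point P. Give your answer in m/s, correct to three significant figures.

12.3

ω = 504.8 rad/s.  Crank-pin speed |V_A| = rω = 21.655 m/s, perpendicular to OA.
Rod angle: sinφ = −(r/L) sinθ ⇒ φ = -8.760°; ω_rod = −rω cosθ/√(L²−r²sin²θ) = +139.74 rad/s.
V_P = V_A + ω_rod × AP, with AP = 0.0754 m along the rod.
Components: V_Px = −rω sinθ − a·ω_rod·sinφ = -8.9268 m/s;  V_Py = rω cosθ + a·ω_rod·cosφ = -8.5076 m/s.
|V_P| = √(V_Px² + V_Py²) = 12.332 m/s.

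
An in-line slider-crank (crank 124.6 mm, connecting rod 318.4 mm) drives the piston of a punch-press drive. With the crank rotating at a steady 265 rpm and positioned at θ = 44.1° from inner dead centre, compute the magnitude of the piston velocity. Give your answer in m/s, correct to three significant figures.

ω = 2π·265/60 = 27.75 rad/s
For an in-line slider-crank, x = r cosθ + √(L² − r² sin²θ), so v = −rω sinθ·[1 + r cosθ/√(L² − r² sin²θ)].
With r = 0.1246 m, L = 0.3184 m, θ = 44.1°: √(L² − r² sin²θ) = 0.30637 m.
v = −0.1246·27.75·0.69591·[1 + 0.1246·0.71813/0.30637] = -3.1091 m/s.
|v| = 3.1091 m/s.

3.11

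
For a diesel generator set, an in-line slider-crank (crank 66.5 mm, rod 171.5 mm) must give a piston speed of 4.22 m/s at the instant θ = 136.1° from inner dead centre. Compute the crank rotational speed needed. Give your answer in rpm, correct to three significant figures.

1230

For an in-line slider-crank, |v_piston| = rω|sinθ|·[1 + r cosθ/√(L² − r² sin²θ)].
With r = 0.0665 m, L = 0.1715 m, θ = 136.1°: the bracketed kinematic factor |dx/dθ| = 0.032735 m.
ω = v/|dx/dθ| = 4.22/0.032735 = 128.91 rad/s.
N = 60ω/(2π) = 1231 rpm.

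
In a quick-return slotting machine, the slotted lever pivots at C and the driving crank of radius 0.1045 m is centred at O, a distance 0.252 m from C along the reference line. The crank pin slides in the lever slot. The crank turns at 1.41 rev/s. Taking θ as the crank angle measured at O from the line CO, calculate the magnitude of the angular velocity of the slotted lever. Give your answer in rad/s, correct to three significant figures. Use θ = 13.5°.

2.58

ω = 8.859 rad/s (from 1.41 rev/s).
Crank pin A relative to C: A = (d + r cosθ, r sinθ); lever angle φ = atan2(r sinθ, d + r cosθ).
Differentiating tanφ: φ̇ = rω(d cosθ + r)/(d² + r² + 2dr cosθ).
d² + r² + 2dr cosθ = |CA|² = 0.125637 m²;  d cosθ + r = +0.34954 m.
|ω_lever| = |0.1045·8.859·+0.34954| / 0.125637 = 2.5757 rad/s.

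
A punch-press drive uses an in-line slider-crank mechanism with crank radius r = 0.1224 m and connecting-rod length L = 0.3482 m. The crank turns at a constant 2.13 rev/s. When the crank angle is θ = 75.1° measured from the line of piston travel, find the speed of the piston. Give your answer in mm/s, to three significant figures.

1740

ω = 2π·2.13 = 13.38 rad/s
For an in-line slider-crank, x = r cosθ + √(L² − r² sin²θ), so v = −rω sinθ·[1 + r cosθ/√(L² − r² sin²θ)].
With r = 0.1224 m, L = 0.3482 m, θ = 75.1°: √(L² − r² sin²θ) = 0.32749 m.
v = −0.1224·13.38·0.96638·[1 + 0.1224·0.25713/0.32749] = -1.7352 m/s.
|v| = 1.7352 m/s = 1735.2 mm/s.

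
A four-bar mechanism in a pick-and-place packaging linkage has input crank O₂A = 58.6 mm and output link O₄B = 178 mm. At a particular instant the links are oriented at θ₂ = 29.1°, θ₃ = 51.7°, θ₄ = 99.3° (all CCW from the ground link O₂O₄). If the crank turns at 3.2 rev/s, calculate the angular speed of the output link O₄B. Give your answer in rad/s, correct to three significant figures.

3.44

ω₂ = 20.11 rad/s (from 3.2 rev/s).
Differentiating the loop-closure r₂e^{iθ₂}+r₃e^{iθ₃}=r₁+r₄e^{iθ₄} gives r₂ω₂e^{iθ₂}+r₃ω₃e^{iθ₃}=r₄ω₄e^{iθ₄}.
Eliminating the other unknown: ω₄ = r₂ω₂ sin(θ₂−θ₃) / [r₄ sin(θ₄−θ₃)].
Numerator sine = -0.38430; denominator sine = +0.73846.
Result = 0.0586·20.11·(-0.38430) / (0.178·(+0.73846)) = -3.4447 rad/s; magnitude 3.4447 rad/s.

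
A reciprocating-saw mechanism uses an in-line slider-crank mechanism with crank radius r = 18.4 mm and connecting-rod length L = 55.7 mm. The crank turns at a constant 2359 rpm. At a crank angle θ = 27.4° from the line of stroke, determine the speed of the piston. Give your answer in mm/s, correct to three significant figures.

ω = 2π·2359/60 = 247 rad/s
For an in-line slider-crank, x = r cosθ + √(L² − r² sin²θ), so v = −rω sinθ·[1 + r cosθ/√(L² − r² sin²θ)].
With r = 0.0184 m, L = 0.0557 m, θ = 27.4°: √(L² − r² sin²θ) = 0.055053 m.
v = −0.0184·247·0.46020·[1 + 0.0184·0.88782/0.055053] = -2.7125 m/s.
|v| = 2.7125 m/s = 2712.5 mm/s.

2710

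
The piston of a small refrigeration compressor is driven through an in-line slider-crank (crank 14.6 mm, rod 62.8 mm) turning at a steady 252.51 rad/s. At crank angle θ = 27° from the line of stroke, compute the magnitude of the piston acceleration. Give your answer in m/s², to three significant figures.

ω = 252.5 rad/s
x(θ) = r cosθ + √(L² − r² sin²θ); with ω constant, a = ω²·d²x/dθ².
d²x/dθ² = −r cosθ − r²(cos2θ)/√u − r⁴ sin²2θ/(4u^{3/2}),  u = L² − r² sin²θ = 0.00389991 m².
Substituting r = 0.0146 m, L = 0.0628 m, θ = 27°: d²x/dθ² = -0.015046 m.
a = ω²·d²x/dθ² = (252.5)²·(-0.015046) = -959.32 m/s²;  |a| = 959.32 m/s².

959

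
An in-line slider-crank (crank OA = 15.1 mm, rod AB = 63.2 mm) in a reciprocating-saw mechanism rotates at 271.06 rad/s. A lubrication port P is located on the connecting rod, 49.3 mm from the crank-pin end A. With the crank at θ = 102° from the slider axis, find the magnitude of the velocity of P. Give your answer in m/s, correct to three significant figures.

3.85

ω = 271.1 rad/s.  Crank-pin speed |V_A| = rω = 4.093 m/s, perpendicular to OA.
Rod angle: sinφ = −(r/L) sinθ ⇒ φ = -13.515°; ω_rod = −rω cosθ/√(L²−r²sin²θ) = +13.848 rad/s.
V_P = V_A + ω_rod × AP, with AP = 0.0493 m along the rod.
Components: V_Px = −rω sinθ − a·ω_rod·sinφ = -3.844 m/s;  V_Py = rω cosθ + a·ω_rod·cosφ = -0.18716 m/s.
|V_P| = √(V_Px² + V_Py²) = 3.8486 m/s.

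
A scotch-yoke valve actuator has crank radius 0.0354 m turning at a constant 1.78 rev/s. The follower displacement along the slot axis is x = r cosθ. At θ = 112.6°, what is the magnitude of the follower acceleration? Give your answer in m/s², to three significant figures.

ω = 11.18 rad/s (from 1.78 rev/s).
x = r cosθ ⇒ ẍ = −rω² cosθ (ω constant).
|a| = rω²|cosθ| = 0.0354·(11.18)²·|cos 112.6°| = 1.7016 m/s².

1.70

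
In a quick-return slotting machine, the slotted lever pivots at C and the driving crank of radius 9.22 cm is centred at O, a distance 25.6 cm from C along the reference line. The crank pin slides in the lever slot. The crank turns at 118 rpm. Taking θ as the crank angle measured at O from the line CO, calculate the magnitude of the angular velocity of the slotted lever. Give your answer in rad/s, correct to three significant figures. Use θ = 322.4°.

ω = 12.36 rad/s (from 118 rpm).
Crank pin A relative to C: A = (d + r cosθ, r sinθ); lever angle φ = atan2(r sinθ, d + r cosθ).
Differentiating tanφ: φ̇ = rω(d cosθ + r)/(d² + r² + 2dr cosθ).
d² + r² + 2dr cosθ = |CA|² = 0.111438 m²;  d cosθ + r = +0.29503 m.
|ω_lever| = |0.0922·12.36·+0.29503| / 0.111438 = 3.0163 rad/s.

3.02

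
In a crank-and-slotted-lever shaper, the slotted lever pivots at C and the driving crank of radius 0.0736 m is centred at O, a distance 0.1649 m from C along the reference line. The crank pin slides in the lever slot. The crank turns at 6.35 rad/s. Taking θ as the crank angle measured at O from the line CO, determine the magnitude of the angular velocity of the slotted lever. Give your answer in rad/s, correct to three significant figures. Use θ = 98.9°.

ω = 6.35 rad/s
Crank pin A relative to C: A = (d + r cosθ, r sinθ); lever angle φ = atan2(r sinθ, d + r cosθ).
Differentiating tanφ: φ̇ = rω(d cosθ + r)/(d² + r² + 2dr cosθ).
d² + r² + 2dr cosθ = |CA|² = 0.0288536 m²;  d cosθ + r = +0.048088 m.
|ω_lever| = |0.0736·6.35·+0.048088| / 0.0288536 = 0.77891 rad/s.

0.779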